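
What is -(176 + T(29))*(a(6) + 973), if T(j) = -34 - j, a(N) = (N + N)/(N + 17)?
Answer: -2530183/23 ≈ -1.1001e+5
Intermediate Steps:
a(N) = 2*N/(17 + N) (a(N) = (2*N)/(17 + N) = 2*N/(17 + N))
-(176 + T(29))*(a(6) + 973) = -(176 + (-34 - 1*29))*(2*6/(17 + 6) + 973) = -(176 + (-34 - 29))*(2*6/23 + 973) = -(176 - 63)*(2*6*(1/23) + 973) = -113*(12/23 + 973) = -113*22391/23 = -1*2530183/23 = -2530183/23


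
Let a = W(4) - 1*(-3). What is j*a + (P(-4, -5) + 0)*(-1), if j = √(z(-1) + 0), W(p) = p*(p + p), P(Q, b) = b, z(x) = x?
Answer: 5 + 35*I ≈ 5.0 + 35.0*I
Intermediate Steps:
W(p) = 2*p² (W(p) = p*(2*p) = 2*p²)
j = I (j = √(-1 + 0) = √(-1) = I ≈ 1.0*I)
a = 35 (a = 2*4² - 1*(-3) = 2*16 + 3 = 32 + 3 = 35)
j*a + (P(-4, -5) + 0)*(-1) = I*35 + (-5 + 0)*(-1) = 35*I - 5*(-1) = 35*I + 5 = 5 + 35*I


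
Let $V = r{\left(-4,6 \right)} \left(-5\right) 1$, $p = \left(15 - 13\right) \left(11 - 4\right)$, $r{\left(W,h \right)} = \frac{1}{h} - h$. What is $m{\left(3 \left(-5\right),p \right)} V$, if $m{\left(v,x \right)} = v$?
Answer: $- \frac{875}{2} \approx -437.5$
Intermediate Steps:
$p = 14$ ($p = 2 \cdot 7 = 14$)
$V = \frac{175}{6}$ ($V = \left(\frac{1}{6} - 6\right) \left(-5\right) 1 = \left(- \frac{35}{6}\right) \left(-5\right) 1 = \frac{175}{6} \cdot 1 = \frac{175}{6} \approx 29.167$)
$m{\left(3 \left(-5\right),p \right)} V = 3 \left(-5\right) \frac{175}{6} = \left(-15\right) \frac{175}{6} = - \frac{875}{2}$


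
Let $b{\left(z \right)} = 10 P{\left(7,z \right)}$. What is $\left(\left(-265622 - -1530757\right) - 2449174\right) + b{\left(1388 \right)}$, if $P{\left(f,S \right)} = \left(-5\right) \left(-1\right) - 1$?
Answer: $-1183999$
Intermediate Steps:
$P{\left(f,S \right)} = 4$ ($P{\left(f,S \right)} = 5 - 1 = 4$)
$b{\left(z \right)} = 40$ ($b{\left(z \right)} = 10 \cdot 4 = 40$)
$\left(\left(-265622 - -1530757\right) - 2449174\right) + b{\left(1388 \right)} = \left(\left(-265622 - -1530757\right) - 2449174\right) + 40 = \left(\left(-265622 + 1530757\right) - 2449174\right) + 40 = \left(1265135 - 2449174\right) + 40 = -1184039 + 40 = -1183999$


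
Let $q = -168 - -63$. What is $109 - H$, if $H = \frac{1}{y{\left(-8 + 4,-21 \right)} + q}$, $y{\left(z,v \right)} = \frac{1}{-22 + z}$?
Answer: $\frac{297705}{2731} \approx 109.01$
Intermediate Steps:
$q = -105$ ($q = -168 + 63 = -105$)
$H = - \frac{26}{2731}$ ($H = \frac{1}{\frac{1}{-22 + \left(-8 + 4\right)} - 105} = \frac{1}{\frac{1}{-22 - 4} - 105} = \frac{1}{\frac{1}{-26} - 105} = \frac{1}{- \frac{1}{26} - 105} = \frac{1}{- \frac{2731}{26}} = - \frac{26}{2731} \approx -0.0095203$)
$109 - H = 109 - - \frac{26}{2731} = 109 + \frac{26}{2731} = \frac{297705}{2731}$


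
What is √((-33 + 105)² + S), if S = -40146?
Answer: I*√34962 ≈ 186.98*I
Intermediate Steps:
√((-33 + 105)² + S) = √((-33 + 105)² - 40146) = √(72² - 40146) = √(5184 - 40146) = √(-34962) = I*√34962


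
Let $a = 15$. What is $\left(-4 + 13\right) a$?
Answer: $135$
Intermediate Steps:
$\left(-4 + 13\right) a = \left(-4 + 13\right) 15 = 9 \cdot 15 = 135$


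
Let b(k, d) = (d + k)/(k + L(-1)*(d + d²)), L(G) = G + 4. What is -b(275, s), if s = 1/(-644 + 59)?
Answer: -31370430/31370041 ≈ -1.0000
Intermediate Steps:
L(G) = 4 + G
s = -1/585 (s = 1/(-585) = -1/585 ≈ -0.0017094)
b(k, d) = (d + k)/(k + 3*d + 3*d²) (b(k, d) = (d + k)/(k + (4 - 1)*(d + d²)) = (d + k)/(k + 3*(d + d²)) = (d + k)/(k + (3*d + 3*d²)) = (d + k)/(k + 3*d + 3*d²))
-b(275, s) = -(-1/585 + 275)/(275 + 3*(-1/585) + 3*(-1/585)²) = -160874/((275 - 1/195 + 3*(1/342225))*585) = -160874/((275 - 1/195 + 1/114075)*585) = -160874/(31370041/114075*585) = -114075*160874/(31370041*585) = -1*31370430/31370041 = -31370430/31370041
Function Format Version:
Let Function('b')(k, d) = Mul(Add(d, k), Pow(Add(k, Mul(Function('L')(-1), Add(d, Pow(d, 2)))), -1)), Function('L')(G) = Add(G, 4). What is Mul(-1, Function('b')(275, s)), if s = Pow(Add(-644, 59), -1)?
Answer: Rational(-31370430, 31370041) ≈ -1.0000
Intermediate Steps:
Function('L')(G) = Add(4, G)
s = Rational(-1, 585) (s = Pow(-585, -1) = Rational(-1, 585) ≈ -0.0017094)
Function('b')(k, d) = Mul(Pow(Add(k, Mul(3, d), Mul(3, Pow(d, 2))), -1), Add(d, k)) (Function('b')(k, d) = Mul(Add(d, k), Pow(Add(k, Mul(Add(4, -1), Add(d, Pow(d, 2)))), -1)) = Mul(Add(d, k), Pow(Add(k, Mul(3, Add(d, Pow(d, 2)))), -1)) = Mul(Add(d, k), Pow(Add(k, Add(Mul(3, d), Mul(3, Pow(d, 2)))), -1)) = Mul(Add(d, k), Pow(Add(k, Mul(3, d), Mul(3, Pow(d, 2))), -1)) = Mul(Pow(Add(k, Mul(3, d), Mul(3, Pow(d, 2))), -1), Add(d, k)))
Mul(-1, Function('b')(275, s)) = Mul(-1, Mul(Pow(Add(275, Mul(3, Rational(-1, 585)), Mul(3, Pow(Rational(-1, 585), 2))), -1), Add(Rational(-1, 585), 275))) = Mul(-1, Mul(Pow(Add(275, Rational(-1, 195), Mul(3, Rational(1, 342225))), -1), Rational(160874, 585))) = Mul(-1, Mul(Pow(Add(275, Rational(-1, 195), Rational(1, 114075)), -1), Rational(160874, 585))) = Mul(-1, Mul(Pow(Rational(31370041, 114075), -1), Rational(160874, 585))) = Mul(-1, Mul(Rational(114075, 31370041), Rational(160874, 585))) = Mul(-1, Rational(31370430, 31370041)) = Rational(-31370430, 31370041)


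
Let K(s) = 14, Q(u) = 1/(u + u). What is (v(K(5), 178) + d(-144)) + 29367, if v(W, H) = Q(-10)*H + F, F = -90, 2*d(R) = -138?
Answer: 291991/10 ≈ 29199.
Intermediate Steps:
Q(u) = 1/(2*u)
d(R) = -69 (d(R) = (½)*(-138) = -69)
v(W, H) = -90 - H/20 (v(W, H) = ((½)/(-10))*H - 90 = ((½)*(-⅒))*H - 90 = -H/20 - 90 = -90 - H/20)
(v(K(5), 178) + d(-144)) + 29367 = ((-90 - 1/20*178) - 69) + 29367 = ((-90 - 89/10) - 69) + 29367 = (-989/10 - 69) + 29367 = -1679/10 + 29367 = 291991/10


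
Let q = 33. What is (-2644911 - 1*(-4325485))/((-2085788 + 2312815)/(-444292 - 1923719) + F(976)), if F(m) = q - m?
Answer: -1989808859157/1116630700 ≈ -1782.0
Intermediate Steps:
F(m) = 33 - m
(-2644911 - 1*(-4325485))/((-2085788 + 2312815)/(-444292 - 1923719) + F(976)) = (-2644911 - 1*(-4325485))/((-2085788 + 2312815)/(-444292 - 1923719) + (33 - 1*976)) = (-2644911 + 4325485)/(227027/(-2368011) + (33 - 976)) = 1680574/(227027*(-1/2368011) - 943) = 1680574/(-227027/2368011 - 943) = 1680574/(-2233261400/2368011) = 1680574*(-2368011/2233261400) = -1989808859157/1116630700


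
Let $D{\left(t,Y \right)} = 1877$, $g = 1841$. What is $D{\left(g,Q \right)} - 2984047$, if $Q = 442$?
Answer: $-2982170$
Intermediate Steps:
$D{\left(g,Q \right)} - 2984047 = 1877 - 2984047 = -2982170$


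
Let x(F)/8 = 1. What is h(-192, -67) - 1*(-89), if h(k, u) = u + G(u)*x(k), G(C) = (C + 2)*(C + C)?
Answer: 69702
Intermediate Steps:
x(F) = 8 (x(F) = 8*1 = 8)
G(C) = 2*C*(2 + C) (G(C) = (2 + C)*(2*C) = 2*C*(2 + C))
h(k, u) = u + 16*u*(2 + u) (h(k, u) = u + (2*u*(2 + u))*8 = u + 16*u*(2 + u))
h(-192, -67) - 1*(-89) = -67*(33 + 16*(-67)) - 1*(-89) = -67*(33 - 1072) + 89 = -67*(-1039) + 89 = 69613 + 89 = 69702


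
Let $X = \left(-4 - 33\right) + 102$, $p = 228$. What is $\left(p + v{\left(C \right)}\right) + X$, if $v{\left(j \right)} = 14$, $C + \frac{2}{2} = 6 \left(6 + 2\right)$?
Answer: $307$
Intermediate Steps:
$C = 47$ ($C = -1 + 6 \left(6 + 2\right) = -1 + 6 \cdot 8 = -1 + 48 = 47$)
$X = 65$ ($X = -37 + 102 = 65$)
$\left(p + v{\left(C \right)}\right) + X = \left(228 + 14\right) + 65 = 242 + 65 = 307$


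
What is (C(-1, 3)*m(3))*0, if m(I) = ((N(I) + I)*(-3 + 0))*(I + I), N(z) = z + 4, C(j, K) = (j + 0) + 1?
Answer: 0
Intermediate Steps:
C(j, K) = 1 + j (C(j, K) = j + 1 = 1 + j)
N(z) = 4 + z
m(I) = 2*I*(-12 - 6*I) (m(I) = (((4 + I) + I)*(-3 + 0))*(I + I) = ((4 + 2*I)*(-3))*(2*I) = (-12 - 6*I)*(2*I) = 2*I*(-12 - 6*I))
(C(-1, 3)*m(3))*0 = ((1 - 1)*(-12*3*(2 + 3)))*0 = (0*(-12*3*5))*0 = (0*(-180))*0 = 0*0 = 0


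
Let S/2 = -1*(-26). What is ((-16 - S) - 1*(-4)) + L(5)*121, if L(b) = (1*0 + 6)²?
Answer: 4292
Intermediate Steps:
S = 52 (S = 2*(-1*(-26)) = 2*26 = 52)
L(b) = 36 (L(b) = (0 + 6)² = 6² = 36)
((-16 - S) - 1*(-4)) + L(5)*121 = ((-16 - 1*52) - 1*(-4)) + 36*121 = ((-16 - 52) + 4) + 4356 = (-68 + 4) + 4356 = -64 + 4356 = 4292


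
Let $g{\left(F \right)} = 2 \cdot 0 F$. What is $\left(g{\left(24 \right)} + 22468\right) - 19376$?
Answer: $3092$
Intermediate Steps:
$g{\left(F \right)} = 0$ ($g{\left(F \right)} = 0 F = 0$)
$\left(g{\left(24 \right)} + 22468\right) - 19376 = \left(0 + 22468\right) - 19376 = 22468 - 19376 = 3092$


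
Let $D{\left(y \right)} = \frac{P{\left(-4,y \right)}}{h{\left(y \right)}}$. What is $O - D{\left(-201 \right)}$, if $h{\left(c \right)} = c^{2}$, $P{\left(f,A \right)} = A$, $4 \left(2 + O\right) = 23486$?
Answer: $\frac{2359541}{402} \approx 5869.5$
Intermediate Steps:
$O = \frac{11739}{2}$ ($O = -2 + \frac{1}{4} \cdot 23486 = -2 + \frac{11743}{2} = \frac{11739}{2} \approx 5869.5$)
$D{\left(y \right)} = \frac{1}{y}$ ($D{\left(y \right)} = \frac{y}{y^{2}} = \frac{1}{y}$)
$O - D{\left(-201 \right)} = \frac{11739}{2} - \frac{1}{-201} = \frac{11739}{2} - - \frac{1}{201} = \frac{11739}{2} + \frac{1}{201} = \frac{2359541}{402}$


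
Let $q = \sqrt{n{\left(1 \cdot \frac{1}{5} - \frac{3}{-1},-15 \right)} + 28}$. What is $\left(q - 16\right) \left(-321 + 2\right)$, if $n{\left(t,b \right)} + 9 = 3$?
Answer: $5104 - 319 \sqrt{22} \approx 3607.8$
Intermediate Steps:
$n{\left(t,b \right)} = -6$ ($n{\left(t,b \right)} = -9 + 3 = -6$)
$q = \sqrt{22}$ ($q = \sqrt{-6 + 28} = \sqrt{22} \approx 4.6904$)
$\left(q - 16\right) \left(-321 + 2\right) = \left(\sqrt{22} - 16\right) \left(-321 + 2\right) = \left(-16 + \sqrt{22}\right) \left(-319\right) = 5104 - 319 \sqrt{22}$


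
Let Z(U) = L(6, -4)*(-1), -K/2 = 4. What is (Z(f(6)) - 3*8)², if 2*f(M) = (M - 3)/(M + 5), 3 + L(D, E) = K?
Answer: 169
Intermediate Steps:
K = -8 (K = -2*4 = -8)
L(D, E) = -11 (L(D, E) = -3 - 8 = -11)
f(M) = (-3 + M)/(2*(5 + M)) (f(M) = ((M - 3)/(M + 5))/2 = ((-3 + M)/(5 + M))/2 = (-3 + M)/(2*(5 + M)))
Z(U) = 11 (Z(U) = -11*(-1) = 11)
(Z(f(6)) - 3*8)² = (11 - 3*8)² = (11 - 24)² = (-13)² = 169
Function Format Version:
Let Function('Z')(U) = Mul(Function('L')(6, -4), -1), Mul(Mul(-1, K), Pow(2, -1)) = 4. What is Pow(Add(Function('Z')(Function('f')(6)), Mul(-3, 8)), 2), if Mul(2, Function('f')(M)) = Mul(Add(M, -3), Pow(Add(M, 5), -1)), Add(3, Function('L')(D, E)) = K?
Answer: 169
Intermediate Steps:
K = -8 (K = Mul(-2, 4) = -8)
Function('L')(D, E) = -11 (Function('L')(D, E) = Add(-3, -8) = -11)
Function('f')(M) = Mul(Rational(1, 2), Pow(Add(5, M), -1), Add(-3, M)) (Function('f')(M) = Mul(Rational(1, 2), Mul(Add(M, -3), Pow(Add(M, 5), -1))) = Mul(Rational(1, 2), Mul(Add(-3, M), Pow(Add(5, M), -1))) = Mul(Rational(1, 2), Mul(Pow(Add(5, M), -1), Add(-3, M))) = Mul(Rational(1, 2), Pow(Add(5, M), -1), Add(-3, M)))
Function('Z')(U) = 11 (Function('Z')(U) = Mul(-11, -1) = 11)
Pow(Add(Function('Z')(Function('f')(6)), Mul(-3, 8)), 2) = Pow(Add(11, Mul(-3, 8)), 2) = Pow(Add(11, -24), 2) = Pow(-13, 2) = 169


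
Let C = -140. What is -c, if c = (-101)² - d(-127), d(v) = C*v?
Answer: 7579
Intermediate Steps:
d(v) = -140*v
c = -7579 (c = (-101)² - (-140)*(-127) = 10201 - 1*17780 = 10201 - 17780 = -7579)
-c = -1*(-7579) = 7579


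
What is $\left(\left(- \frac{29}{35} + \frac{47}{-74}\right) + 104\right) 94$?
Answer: $\frac{12481743}{1295} \approx 9638.4$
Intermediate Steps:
$\left(\left(- \frac{29}{35} + \frac{47}{-74}\right) + 104\right) 94 = \left(\left(\left(-29\right) \frac{1}{35} + 47 \left(- \frac{1}{74}\right)\right) + 104\right) 94 = \left(\left(- \frac{29}{35} - \frac{47}{74}\right) + 104\right) 94 = \left(- \frac{3791}{2590} + 104\right) 94 = \frac{265569}{2590} \cdot 94 = \frac{12481743}{1295}$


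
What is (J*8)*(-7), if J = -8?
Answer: 448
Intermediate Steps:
(J*8)*(-7) = -8*8*(-7) = -64*(-7) = 448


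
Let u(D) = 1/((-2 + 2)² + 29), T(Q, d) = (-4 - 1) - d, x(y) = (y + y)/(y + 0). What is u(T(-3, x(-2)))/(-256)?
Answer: -1/7424 ≈ -0.00013470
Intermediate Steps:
x(y) = 2 (x(y) = (2*y)/y = 2)
T(Q, d) = -5 - d
u(D) = 1/29 (u(D) = 1/(0² + 29) = 1/(0 + 29) = 1/29)
u(T(-3, x(-2)))/(-256) = (1/29)/(-256) = (1/29)*(-1/256) = -1/7424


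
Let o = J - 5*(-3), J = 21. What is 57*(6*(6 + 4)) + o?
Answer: 3456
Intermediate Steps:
o = 36 (o = 21 - 5*(-3) = 21 - 1*(-15) = 21 + 15 = 36)
57*(6*(6 + 4)) + o = 57*(6*(6 + 4)) + 36 = 57*(6*10) + 36 = 57*60 + 36 = 3420 + 36 = 3456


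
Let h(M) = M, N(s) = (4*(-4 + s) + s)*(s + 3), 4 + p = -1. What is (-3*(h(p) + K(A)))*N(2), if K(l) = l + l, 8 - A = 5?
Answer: 90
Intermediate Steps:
p = -5 (p = -4 - 1 = -5)
A = 3 (A = 8 - 1*5 = 8 - 5 = 3)
N(s) = (-16 + 5*s)*(3 + s) (N(s) = ((-16 + 4*s) + s)*(3 + s) = (-16 + 5*s)*(3 + s))
K(l) = 2*l
(-3*(h(p) + K(A)))*N(2) = (-3*(-5 + 2*3))*(-48 - 1*2 + 5*2²) = (-3*(-5 + 6))*(-48 - 2 + 5*4) = (-3*1)*(-48 - 2 + 20) = -3*(-30) = 90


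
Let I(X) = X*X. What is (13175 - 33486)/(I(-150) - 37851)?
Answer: 20311/15351 ≈ 1.3231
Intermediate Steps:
I(X) = X²
(13175 - 33486)/(I(-150) - 37851) = (13175 - 33486)/((-150)² - 37851) = -20311/(22500 - 37851) = -20311/(-15351) = -20311*(-1/15351) = 20311/15351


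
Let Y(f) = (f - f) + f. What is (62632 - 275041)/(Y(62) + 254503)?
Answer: -23601/28285 ≈ -0.83440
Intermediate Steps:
Y(f) = f (Y(f) = 0 + f = f)
(62632 - 275041)/(Y(62) + 254503) = (62632 - 275041)/(62 + 254503) = -212409/254565 = -212409*1/254565 = -23601/28285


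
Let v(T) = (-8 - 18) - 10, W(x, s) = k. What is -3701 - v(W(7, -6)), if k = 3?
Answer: -3665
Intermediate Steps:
W(x, s) = 3
v(T) = -36 (v(T) = -26 - 10 = -36)
-3701 - v(W(7, -6)) = -3701 - 1*(-36) = -3701 + 36 = -3665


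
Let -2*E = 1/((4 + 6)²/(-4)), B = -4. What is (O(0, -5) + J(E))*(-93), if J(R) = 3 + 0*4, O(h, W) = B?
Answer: 93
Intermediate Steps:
O(h, W) = -4
E = 1/50 (E = -(-4/(4 + 6)²)/2 = -1/(2*(10²*(-¼))) = -1/(2*(100*(-¼))) = -½/(-25) = -½*(-1/25) = 1/50 ≈ 0.020000)
J(R) = 3 (J(R) = 3 + 0 = 3)
(O(0, -5) + J(E))*(-93) = (-4 + 3)*(-93) = -1*(-93) = 93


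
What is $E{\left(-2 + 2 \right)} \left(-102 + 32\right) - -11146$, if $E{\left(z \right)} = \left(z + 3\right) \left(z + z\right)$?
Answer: $11146$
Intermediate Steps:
$E{\left(z \right)} = 2 z \left(3 + z\right)$ ($E{\left(z \right)} = \left(3 + z\right) 2 z = 2 z \left(3 + z\right)$)
$E{\left(-2 + 2 \right)} \left(-102 + 32\right) - -11146 = 2 \left(-2 + 2\right) \left(3 + \left(-2 + 2\right)\right) \left(-102 + 32\right) - -11146 = 2 \cdot 0 \left(3 + 0\right) \left(-70\right) + 11146 = 2 \cdot 0 \cdot 3 \left(-70\right) + 11146 = 0 \left(-70\right) + 11146 = 0 + 11146 = 11146$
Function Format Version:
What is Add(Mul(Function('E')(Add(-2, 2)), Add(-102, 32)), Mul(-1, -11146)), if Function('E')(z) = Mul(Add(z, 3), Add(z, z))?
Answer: 11146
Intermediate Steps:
Function('E')(z) = Mul(2, z, Add(3, z)) (Function('E')(z) = Mul(Add(3, z), Mul(2, z)) = Mul(2, z, Add(3, z)))
Add(Mul(Function('E')(Add(-2, 2)), Add(-102, 32)), Mul(-1, -11146)) = Add(Mul(Mul(2, Add(-2, 2), Add(3, Add(-2, 2))), Add(-102, 32)), Mul(-1, -11146)) = Add(Mul(Mul(2, 0, Add(3, 0)), -70), 11146) = Add(Mul(Mul(2, 0, 3), -70), 11146) = Add(Mul(0, -70), 11146) = Add(0, 11146) = 11146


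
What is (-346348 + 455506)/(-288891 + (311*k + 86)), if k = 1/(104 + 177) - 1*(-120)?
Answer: -730319/1682547 ≈ -0.43406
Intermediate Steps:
k = 33721/281 (k = 1/281 + 120 = 33721/281 ≈ 120.00)
(-346348 + 455506)/(-288891 + (311*k + 86)) = (-346348 + 455506)/(-288891 + (311*(33721/281) + 86)) = 109158/(-288891 + (10487231/281 + 86)) = 109158/(-288891 + 10511397/281) = 109158/(-70666974/281) = 109158*(-281/70666974) = -730319/1682547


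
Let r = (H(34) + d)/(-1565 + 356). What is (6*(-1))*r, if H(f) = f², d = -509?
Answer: 1294/403 ≈ 3.2109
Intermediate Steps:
r = -647/1209 (r = (34² - 509)/(-1565 + 356) = (1156 - 509)/(-1209) = 647*(-1/1209) = -647/1209 ≈ -0.53515)
(6*(-1))*r = (6*(-1))*(-647/1209) = -6*(-647/1209) = 1294/403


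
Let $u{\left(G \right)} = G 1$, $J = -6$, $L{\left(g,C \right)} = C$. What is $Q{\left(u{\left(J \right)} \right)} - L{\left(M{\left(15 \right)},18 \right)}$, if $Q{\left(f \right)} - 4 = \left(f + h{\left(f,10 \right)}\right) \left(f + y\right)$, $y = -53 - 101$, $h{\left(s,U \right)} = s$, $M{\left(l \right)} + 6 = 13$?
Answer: $1906$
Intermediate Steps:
$M{\left(l \right)} = 7$ ($M{\left(l \right)} = -6 + 13 = 7$)
$y = -154$ ($y = -53 - 101 = -154$)
$u{\left(G \right)} = G$
$Q{\left(f \right)} = 4 + 2 f \left(-154 + f\right)$ ($Q{\left(f \right)} = 4 + \left(f + f\right) \left(f - 154\right) = 4 + 2 f \left(-154 + f\right)$)
$Q{\left(u{\left(J \right)} \right)} - L{\left(M{\left(15 \right)},18 \right)} = \left(4 - -1848 + 2 \left(-6\right)^{2}\right) - 18 = \left(4 + 1848 + 2 \cdot 36\right) - 18 = \left(4 + 1848 + 72\right) - 18 = 1924 - 18 = 1906$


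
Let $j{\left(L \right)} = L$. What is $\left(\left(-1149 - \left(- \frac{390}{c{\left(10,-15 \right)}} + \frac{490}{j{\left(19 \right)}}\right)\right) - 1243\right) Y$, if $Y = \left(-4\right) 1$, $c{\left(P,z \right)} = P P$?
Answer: $\frac{917278}{95} \approx 9655.6$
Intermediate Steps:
$c{\left(P,z \right)} = P^{2}$
$Y = -4$
$\left(\left(-1149 - \left(- \frac{390}{c{\left(10,-15 \right)}} + \frac{490}{j{\left(19 \right)}}\right)\right) - 1243\right) Y = \left(\left(-1149 + \left(- \frac{490}{19} + \frac{390}{10^{2}}\right)\right) - 1243\right) \left(-4\right) = \left(\left(-1149 + \left(\left(-490\right) \frac{1}{19} + \frac{390}{100}\right)\right) - 1243\right) \left(-4\right) = \left(\left(-1149 + \left(- \frac{490}{19} + 390 \cdot \frac{1}{100}\right)\right) - 1243\right) \left(-4\right) = \left(\left(-1149 + \left(- \frac{490}{19} + \frac{39}{10}\right)\right) - 1243\right) \left(-4\right) = \left(\left(-1149 - \frac{4159}{190}\right) - 1243\right) \left(-4\right) = \left(- \frac{222469}{190} - 1243\right) \left(-4\right) = \left(- \frac{458639}{190}\right) \left(-4\right) = \frac{917278}{95}$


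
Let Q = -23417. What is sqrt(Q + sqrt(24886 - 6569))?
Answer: sqrt(-23417 + sqrt(18317)) ≈ 152.58*I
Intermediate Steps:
sqrt(Q + sqrt(24886 - 6569)) = sqrt(-23417 + sqrt(24886 - 6569)) = sqrt(-23417 + sqrt(18317))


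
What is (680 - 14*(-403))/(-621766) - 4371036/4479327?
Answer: -457679979145/464182205247 ≈ -0.98599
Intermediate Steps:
(680 - 14*(-403))/(-621766) - 4371036/4479327 = (680 + 5642)*(-1/621766) - 4371036*1/4479327 = 6322*(-1/621766) - 1457012/1493109 = -3161/310883 - 1457012/1493109 = -457679979145/464182205247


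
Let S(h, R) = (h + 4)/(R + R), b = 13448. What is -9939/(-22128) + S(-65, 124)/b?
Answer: 690546851/1537482944 ≈ 0.44914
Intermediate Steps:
S(h, R) = (4 + h)/(2*R) (S(h, R) = (4 + h)/((2*R)) = (4 + h)*(1/(2*R)) = (4 + h)/(2*R))
-9939/(-22128) + S(-65, 124)/b = -9939/(-22128) + ((½)*(4 - 65)/124)/13448 = -9939*(-1/22128) + ((½)*(1/124)*(-61))*(1/13448) = 3313/7376 - 61/248*1/13448 = 3313/7376 - 61/3335104 = 690546851/1537482944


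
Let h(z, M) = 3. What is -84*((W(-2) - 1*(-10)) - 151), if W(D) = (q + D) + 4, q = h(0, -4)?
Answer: 11424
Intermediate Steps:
q = 3
W(D) = 7 + D (W(D) = (3 + D) + 4 = 7 + D)
-84*((W(-2) - 1*(-10)) - 151) = -84*(((7 - 2) - 1*(-10)) - 151) = -84*((5 + 10) - 151) = -84*(15 - 151) = -84*(-136) = 11424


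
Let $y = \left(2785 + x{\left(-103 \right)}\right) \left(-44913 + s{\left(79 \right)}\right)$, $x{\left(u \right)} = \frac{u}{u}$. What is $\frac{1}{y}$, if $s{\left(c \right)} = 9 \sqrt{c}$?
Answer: $- \frac{14971}{1873279626540} - \frac{\sqrt{79}}{624426542180} \approx -8.0061 \cdot 10^{-9}$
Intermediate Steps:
$x{\left(u \right)} = 1$
$y = -125127618 + 25074 \sqrt{79}$ ($y = \left(2785 + 1\right) \left(-44913 + 9 \sqrt{79}\right) = 2786 \left(-44913 + 9 \sqrt{79}\right) = -125127618 + 25074 \sqrt{79} \approx -1.249 \cdot 10^{8}$)
$\frac{1}{y} = \frac{1}{-125127618 + 25074 \sqrt{79}}$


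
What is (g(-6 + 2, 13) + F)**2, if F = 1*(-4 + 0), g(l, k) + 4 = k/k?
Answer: 49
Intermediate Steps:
g(l, k) = -3 (g(l, k) = -4 + k/k = -4 + 1 = -3)
F = -4 (F = 1*(-4) = -4)
(g(-6 + 2, 13) + F)**2 = (-3 - 4)**2 = (-7)**2 = 49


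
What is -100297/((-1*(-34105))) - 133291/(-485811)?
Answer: -2325236648/872030745 ≈ -2.6665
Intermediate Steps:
-100297/((-1*(-34105))) - 133291/(-485811) = -100297/34105 - 133291*(-1/485811) = -100297*1/34105 + 133291/485811 = -100297/34105 + 133291/485811 = -2325236648/872030745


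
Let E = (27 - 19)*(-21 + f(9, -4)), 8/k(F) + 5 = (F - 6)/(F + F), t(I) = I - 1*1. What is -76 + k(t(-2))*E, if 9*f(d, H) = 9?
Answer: 2028/7 ≈ 289.71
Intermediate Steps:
f(d, H) = 1 (f(d, H) = (⅑)*9 = 1)
t(I) = -1 + I (t(I) = I - 1 = -1 + I)
k(F) = 8/(-5 + (-6 + F)/(2*F)) (k(F) = 8/(-5 + (F - 6)/(F + F)) = 8/(-5 + (-6 + F)/((2*F))) = 8/(-5 + (-6 + F)*(1/(2*F))) = 8/(-5 + (-6 + F)/(2*F)))
E = -160 (E = (27 - 19)*(-21 + 1) = 8*(-20) = -160)
-76 + k(t(-2))*E = -76 - 16*(-1 - 2)/(6 + 9*(-1 - 2))*(-160) = -76 - 16*(-3)/(6 + 9*(-3))*(-160) = -76 - 16*(-3)/(6 - 27)*(-160) = -76 - 16*(-3)/(-21)*(-160) = -76 - 16*(-3)*(-1/21)*(-160) = -76 - 16/7*(-160) = -76 + 2560/7 = 2028/7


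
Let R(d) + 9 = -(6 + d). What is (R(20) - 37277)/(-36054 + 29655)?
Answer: 37312/6399 ≈ 5.8309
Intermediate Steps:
R(d) = -15 - d (R(d) = -9 - (6 + d) = -9 + (-6 - d) = -15 - d)
(R(20) - 37277)/(-36054 + 29655) = ((-15 - 1*20) - 37277)/(-36054 + 29655) = ((-15 - 20) - 37277)/(-6399) = (-35 - 37277)*(-1/6399) = -37312*(-1/6399) = 37312/6399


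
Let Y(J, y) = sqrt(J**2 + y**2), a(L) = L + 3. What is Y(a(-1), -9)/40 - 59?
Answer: -59 + sqrt(85)/40 ≈ -58.770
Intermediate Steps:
a(L) = 3 + L
Y(a(-1), -9)/40 - 59 = sqrt((3 - 1)**2 + (-9)**2)/40 - 59 = sqrt(2**2 + 81)/40 - 59 = sqrt(4 + 81)/40 - 59 = sqrt(85)/40 - 59 = -59 + sqrt(85)/40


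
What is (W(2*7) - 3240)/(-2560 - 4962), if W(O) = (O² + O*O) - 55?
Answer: 2903/7522 ≈ 0.38593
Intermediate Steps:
W(O) = -55 + 2*O² (W(O) = (O² + O²) - 55 = 2*O² - 55 = -55 + 2*O²)
(W(2*7) - 3240)/(-2560 - 4962) = ((-55 + 2*(2*7)²) - 3240)/(-2560 - 4962) = ((-55 + 2*14²) - 3240)/(-7522) = ((-55 + 2*196) - 3240)*(-1/7522) = ((-55 + 392) - 3240)*(-1/7522) = (337 - 3240)*(-1/7522) = -2903*(-1/7522) = 2903/7522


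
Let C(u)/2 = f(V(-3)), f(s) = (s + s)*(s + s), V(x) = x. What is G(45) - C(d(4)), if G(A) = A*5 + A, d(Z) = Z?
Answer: 198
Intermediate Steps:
G(A) = 6*A (G(A) = 5*A + A = 6*A)
f(s) = 4*s² (f(s) = (2*s)*(2*s) = 4*s²)
C(u) = 72 (C(u) = 2*(4*(-3)²) = 2*(4*9) = 2*36 = 72)
G(45) - C(d(4)) = 6*45 - 1*72 = 270 - 72 = 198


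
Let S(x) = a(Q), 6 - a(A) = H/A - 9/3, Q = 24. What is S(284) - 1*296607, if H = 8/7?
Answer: -6228559/21 ≈ -2.9660e+5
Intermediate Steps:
H = 8/7 (H = 8*(⅐) = 8/7 ≈ 1.1429)
a(A) = 9 - 8/(7*A) (a(A) = 6 - (8/(7*A) - 9/3) = 6 - (8/(7*A) - 9*⅓) = 6 - (8/(7*A) - 3) = 6 - (-3 + 8/(7*A)) = 6 + (3 - 8/(7*A)) = 9 - 8/(7*A))
S(x) = 188/21 (S(x) = 9 - 8/7/24 = 9 - 8/7*1/24 = 9 - 1/21 = 188/21)
S(284) - 1*296607 = 188/21 - 1*296607 = 188/21 - 296607 = -6228559/21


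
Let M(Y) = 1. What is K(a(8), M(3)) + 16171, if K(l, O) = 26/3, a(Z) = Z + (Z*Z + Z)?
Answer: 48539/3 ≈ 16180.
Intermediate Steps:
a(Z) = Z² + 2*Z (a(Z) = Z + (Z² + Z) = Z + (Z + Z²) = Z² + 2*Z)
K(l, O) = 26/3 (K(l, O) = 26*(⅓) = 26/3)
K(a(8), M(3)) + 16171 = 26/3 + 16171 = 48539/3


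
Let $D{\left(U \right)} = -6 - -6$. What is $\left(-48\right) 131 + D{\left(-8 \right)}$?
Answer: $-6288$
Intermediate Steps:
$D{\left(U \right)} = 0$ ($D{\left(U \right)} = -6 + 6 = 0$)
$\left(-48\right) 131 + D{\left(-8 \right)} = \left(-48\right) 131 + 0 = -6288 + 0 = -6288$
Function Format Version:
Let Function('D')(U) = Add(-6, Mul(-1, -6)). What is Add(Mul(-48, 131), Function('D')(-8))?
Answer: -6288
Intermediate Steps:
Function('D')(U) = 0 (Function('D')(U) = Add(-6, 6) = 0)
Add(Mul(-48, 131), Function('D')(-8)) = Add(Mul(-48, 131), 0) = Add(-6288, 0) = -6288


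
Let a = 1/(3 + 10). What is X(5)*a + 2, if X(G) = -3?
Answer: 23/13 ≈ 1.7692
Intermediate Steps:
a = 1/13 ≈ 0.076923
X(5)*a + 2 = -3*1/13 + 2 = -3/13 + 2 = 23/13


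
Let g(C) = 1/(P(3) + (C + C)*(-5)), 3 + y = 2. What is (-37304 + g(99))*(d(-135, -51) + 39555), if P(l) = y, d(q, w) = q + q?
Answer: -1452298290525/991 ≈ -1.4655e+9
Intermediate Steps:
d(q, w) = 2*q
y = -1 (y = -3 + 2 = -1)
P(l) = -1
g(C) = 1/(-1 - 10*C) (g(C) = 1/(-1 + (C + C)*(-5)) = 1/(-1 + (2*C)*(-5)) = 1/(-1 - 10*C))
(-37304 + g(99))*(d(-135, -51) + 39555) = (-37304 - 1/(1 + 10*99))*(2*(-135) + 39555) = (-37304 - 1/(1 + 990))*(-270 + 39555) = (-37304 - 1/991)*39285 = -36968265/991*39285 = -1452298290525/991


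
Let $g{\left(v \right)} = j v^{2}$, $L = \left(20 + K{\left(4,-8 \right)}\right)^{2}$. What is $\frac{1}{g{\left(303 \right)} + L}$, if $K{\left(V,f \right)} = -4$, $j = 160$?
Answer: $\frac{1}{14689696} \approx 6.8075 \cdot 10^{-8}$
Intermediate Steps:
$L = 256$ ($L = \left(20 - 4\right)^{2} = 16^{2} = 256$)
$g{\left(v \right)} = 160 v^{2}$
$\frac{1}{g{\left(303 \right)} + L} = \frac{1}{160 \cdot 303^{2} + 256} = \frac{1}{160 \cdot 91809 + 256} = \frac{1}{14689440 + 256} = \frac{1}{14689696}$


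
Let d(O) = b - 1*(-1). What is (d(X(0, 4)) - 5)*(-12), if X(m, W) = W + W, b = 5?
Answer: -12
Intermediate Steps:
X(m, W) = 2*W
d(O) = 6 (d(O) = 5 - 1*(-1) = 5 + 1 = 6)
(d(X(0, 4)) - 5)*(-12) = (6 - 5)*(-12) = 1*(-12) = -12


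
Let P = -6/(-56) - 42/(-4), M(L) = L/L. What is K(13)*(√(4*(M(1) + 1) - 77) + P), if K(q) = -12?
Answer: -891/7 - 12*I*√69 ≈ -127.29 - 99.679*I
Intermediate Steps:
M(L) = 1
P = 297/28 (P = -6*(-1/56) - 42*(-¼) = 3/28 + 21/2 = 297/28 ≈ 10.607)
K(13)*(√(4*(M(1) + 1) - 77) + P) = -12*(√(4*(1 + 1) - 77) + 297/28) = -12*(√(4*2 - 77) + 297/28) = -12*(√(8 - 77) + 297/28) = -12*(√(-69) + 297/28) = -12*(I*√69 + 297/28) = -12*(297/28 + I*√69) = -891/7 - 12*I*√69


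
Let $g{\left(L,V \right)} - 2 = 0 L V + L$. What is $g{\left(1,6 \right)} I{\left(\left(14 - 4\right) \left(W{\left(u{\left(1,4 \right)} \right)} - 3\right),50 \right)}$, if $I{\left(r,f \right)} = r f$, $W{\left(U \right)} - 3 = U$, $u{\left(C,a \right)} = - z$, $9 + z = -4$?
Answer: $19500$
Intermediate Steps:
$z = -13$ ($z = -9 - 4 = -13$)
$g{\left(L,V \right)} = 2 + L$ ($g{\left(L,V \right)} = 2 + \left(0 L V + L\right) = 2 + \left(0 V + L\right) = 2 + \left(0 + L\right) = 2 + L$)
$u{\left(C,a \right)} = 13$ ($u{\left(C,a \right)} = \left(-1\right) \left(-13\right) = 13$)
$W{\left(U \right)} = 3 + U$
$I{\left(r,f \right)} = f r$
$g{\left(1,6 \right)} I{\left(\left(14 - 4\right) \left(W{\left(u{\left(1,4 \right)} \right)} - 3\right),50 \right)} = \left(2 + 1\right) 50 \left(14 - 4\right) \left(\left(3 + 13\right) - 3\right) = 3 \cdot 50 \cdot 10 \left(16 - 3\right) = 3 \cdot 50 \cdot 10 \cdot 13 = 3 \cdot 50 \cdot 130 = 3 \cdot 6500 = 19500$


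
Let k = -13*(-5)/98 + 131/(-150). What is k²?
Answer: 595984/13505625 ≈ 0.044129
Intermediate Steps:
k = -772/3675 (k = 65*(1/98) + 131*(-1/150) = 65/98 - 131/150 = -772/3675 ≈ -0.21007)
k² = (-772/3675)² = 595984/13505625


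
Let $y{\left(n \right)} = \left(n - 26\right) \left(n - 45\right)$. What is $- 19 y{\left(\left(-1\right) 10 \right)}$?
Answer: $-37620$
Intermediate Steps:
$y{\left(n \right)} = \left(-45 + n\right) \left(-26 + n\right)$ ($y{\left(n \right)} = \left(-26 + n\right) \left(-45 + n\right) = \left(-45 + n\right) \left(-26 + n\right)$)
$- 19 y{\left(\left(-1\right) 10 \right)} = - 19 \left(1170 + \left(\left(-1\right) 10\right)^{2} - 71 \left(\left(-1\right) 10\right)\right) = - 19 \left(1170 + \left(-10\right)^{2} - -710\right) = - 19 \left(1170 + 100 + 710\right) = \left(-19\right) 1980 = -37620$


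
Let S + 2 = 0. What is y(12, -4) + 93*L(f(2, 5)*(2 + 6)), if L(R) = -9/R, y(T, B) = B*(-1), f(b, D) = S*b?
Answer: 965/32 ≈ 30.156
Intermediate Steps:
S = -2 (S = -2 + 0 = -2)
f(b, D) = -2*b
y(T, B) = -B
y(12, -4) + 93*L(f(2, 5)*(2 + 6)) = -1*(-4) + 93*(-9*(-1/(4*(2 + 6)))) = 4 + 93*(-9/((-4*8))) = 4 + 93*(-9/(-32)) = 4 + 93*(-9*(-1/32)) = 4 + 93*(9/32) = 4 + 837/32 = 965/32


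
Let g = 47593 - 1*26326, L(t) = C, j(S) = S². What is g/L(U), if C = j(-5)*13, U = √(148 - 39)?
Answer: 21267/325 ≈ 65.437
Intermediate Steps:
U = √109 ≈ 10.440
C = 325 (C = (-5)²*13 = 25*13 = 325)
L(t) = 325
g = 21267 (g = 47593 - 26326 = 21267)
g/L(U) = 21267/325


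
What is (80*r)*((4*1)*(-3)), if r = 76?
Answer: -72960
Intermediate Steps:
(80*r)*((4*1)*(-3)) = (80*76)*((4*1)*(-3)) = 6080*(4*(-3)) = 6080*(-12) = -72960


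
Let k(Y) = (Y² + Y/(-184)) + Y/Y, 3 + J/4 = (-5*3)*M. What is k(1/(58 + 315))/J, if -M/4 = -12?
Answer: -25599547/74034436512 ≈ -0.00034578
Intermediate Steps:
M = 48 (M = -4*(-12) = 48)
J = -2892 (J = -12 + 4*(-5*3*48) = -12 + 4*(-15*48) = -12 + 4*(-720) = -12 - 2880 = -2892)
k(Y) = 1 + Y² - Y/184 (k(Y) = (Y² - Y/184) + 1 = 1 + Y² - Y/184)
k(1/(58 + 315))/J = (1 + (1/(58 + 315))² - 1/(184*(58 + 315)))/(-2892) = (1 + (1/373)² - 1/184/373)*(-1/2892) = (1 + (1/373)² - 1/184*1/373)*(-1/2892) = (1 + 1/139129 - 1/68632)*(-1/2892) = (25599547/25599736)*(-1/2892) = -25599547/74034436512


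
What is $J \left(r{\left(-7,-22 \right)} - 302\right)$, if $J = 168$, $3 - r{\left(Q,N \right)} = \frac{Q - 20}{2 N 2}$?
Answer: $- \frac{553119}{11} \approx -50284.0$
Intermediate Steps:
$r{\left(Q,N \right)} = 3 - \frac{-20 + Q}{4 N}$ ($r{\left(Q,N \right)} = 3 - \frac{Q - 20}{2 N 2} = 3 - \frac{-20 + Q}{4 N}$)
$J \left(r{\left(-7,-22 \right)} - 302\right) = 168 \left(\frac{20 - -7 + 12 \left(-22\right)}{4 \left(-22\right)} - 302\right) = 168 \left(\frac{1}{4} \left(- \frac{1}{22}\right) \left(20 + 7 - 264\right) - 302\right) = 168 \left(\frac{1}{4} \left(- \frac{1}{22}\right) \left(-237\right) - 302\right) = 168 \left(\frac{237}{88} - 302\right) = 168 \left(- \frac{26339}{88}\right) = - \frac{553119}{11}$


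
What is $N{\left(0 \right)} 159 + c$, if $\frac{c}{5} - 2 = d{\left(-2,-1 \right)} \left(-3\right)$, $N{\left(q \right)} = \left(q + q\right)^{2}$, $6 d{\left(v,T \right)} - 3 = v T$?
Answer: $- \frac{5}{2} \approx -2.5$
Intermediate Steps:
$d{\left(v,T \right)} = \frac{1}{2} + \frac{T v}{6}$ ($d{\left(v,T \right)} = \frac{1}{2} + \frac{v T}{6} = \frac{1}{2} + \frac{T v}{6}$)
$N{\left(q \right)} = 4 q^{2}$ ($N{\left(q \right)} = \left(2 q\right)^{2} = 4 q^{2}$)
$c = - \frac{5}{2}$ ($c = 10 + 5 \left(\frac{1}{2} + \frac{1}{6} \left(-1\right) \left(-2\right)\right) \left(-3\right) = 10 + 5 \left(\frac{1}{2} + \frac{1}{3}\right) \left(-3\right) = 10 + 5 \cdot \frac{5}{6} \left(-3\right) = 10 + 5 \left(- \frac{5}{2}\right) = 10 - \frac{25}{2} = - \frac{5}{2} \approx -2.5$)
$N{\left(0 \right)} 159 + c = 4 \cdot 0^{2} \cdot 159 - \frac{5}{2} = 4 \cdot 0 \cdot 159 - \frac{5}{2} = 0 \cdot 159 - \frac{5}{2} = 0 - \frac{5}{2} = - \frac{5}{2}$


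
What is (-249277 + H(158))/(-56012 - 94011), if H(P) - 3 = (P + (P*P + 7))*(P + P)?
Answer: -7691490/150023 ≈ -51.269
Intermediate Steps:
H(P) = 3 + 2*P*(7 + P + P²) (H(P) = 3 + (P + (P*P + 7))*(P + P) = 3 + (P + (P² + 7))*(2*P) = 3 + (P + (7 + P²))*(2*P) = 3 + (7 + P + P²)*(2*P) = 3 + 2*P*(7 + P + P²))
(-249277 + H(158))/(-56012 - 94011) = (-249277 + (3 + 2*158² + 2*158³ + 14*158))/(-56012 - 94011) = (-249277 + (3 + 2*24964 + 2*3944312 + 2212))/(-150023) = (-249277 + (3 + 49928 + 7888624 + 2212))*(-1/150023) = (-249277 + 7940767)*(-1/150023) = 7691490*(-1/150023) = -7691490/150023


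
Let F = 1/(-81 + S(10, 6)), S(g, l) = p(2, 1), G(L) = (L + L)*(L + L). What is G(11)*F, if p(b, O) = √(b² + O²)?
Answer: -891/149 - 11*√5/149 ≈ -6.1449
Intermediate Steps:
G(L) = 4*L² (G(L) = (2*L)*(2*L) = 4*L²)
p(b, O) = √(O² + b²)
S(g, l) = √5 (S(g, l) = √(1² + 2²) = √(1 + 4) = √5)
F = 1/(-81 + √5) ≈ -0.012696
G(11)*F = (4*11²)*(-81/6556 - √5/6556) = (4*121)*(-81/6556 - √5/6556) = 484*(-81/6556 - √5/6556) = -891/149 - 11*√5/149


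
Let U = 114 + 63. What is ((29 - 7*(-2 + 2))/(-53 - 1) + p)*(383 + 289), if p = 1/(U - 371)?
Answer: -318080/873 ≈ -364.35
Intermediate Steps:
U = 177
p = -1/194 (p = 1/(177 - 371) = 1/(-194) = -1/194 ≈ -0.0051546)
((29 - 7*(-2 + 2))/(-53 - 1) + p)*(383 + 289) = ((29 - 7*(-2 + 2))/(-53 - 1) - 1/194)*(383 + 289) = ((29 - 7*0)/(-54) - 1/194)*672 = ((29 + 0)*(-1/54) - 1/194)*672 = (29*(-1/54) - 1/194)*672 = (-29/54 - 1/194)*672 = -1420/2619*672 = -318080/873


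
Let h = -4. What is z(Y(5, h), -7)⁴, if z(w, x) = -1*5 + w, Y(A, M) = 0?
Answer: 625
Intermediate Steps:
z(w, x) = -5 + w
z(Y(5, h), -7)⁴ = (-5 + 0)⁴ = (-5)⁴ = 625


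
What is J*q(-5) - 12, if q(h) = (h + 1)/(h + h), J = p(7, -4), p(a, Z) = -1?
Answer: -62/5 ≈ -12.400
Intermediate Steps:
J = -1
q(h) = (1 + h)/(2*h) (q(h) = (1 + h)/((2*h)) = (1 + h)*(1/(2*h)) = (1 + h)/(2*h))
J*q(-5) - 12 = -(1 - 5)/(2*(-5)) - 12 = -(-1)*(-4)/(2*5) - 12 = -1*⅖ - 12 = -⅖ - 12 = -62/5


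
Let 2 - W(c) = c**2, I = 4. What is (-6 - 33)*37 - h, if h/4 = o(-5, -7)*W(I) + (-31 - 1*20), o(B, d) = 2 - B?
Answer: -847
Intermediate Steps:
W(c) = 2 - c**2
h = -596 (h = 4*((2 - 1*(-5))*(2 - 1*4**2) + (-31 - 1*20)) = 4*((2 + 5)*(2 - 1*16) + (-31 - 20)) = 4*(7*(2 - 16) - 51) = 4*(7*(-14) - 51) = 4*(-98 - 51) = 4*(-149) = -596)
(-6 - 33)*37 - h = (-6 - 33)*37 - 1*(-596) = -39*37 + 596 = -1443 + 596 = -847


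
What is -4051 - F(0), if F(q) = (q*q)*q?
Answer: -4051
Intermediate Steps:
F(q) = q**3 (F(q) = q**2*q = q**3)
-4051 - F(0) = -4051 - 1*0**3 = -4051 - 1*0 = -4051 + 0 = -4051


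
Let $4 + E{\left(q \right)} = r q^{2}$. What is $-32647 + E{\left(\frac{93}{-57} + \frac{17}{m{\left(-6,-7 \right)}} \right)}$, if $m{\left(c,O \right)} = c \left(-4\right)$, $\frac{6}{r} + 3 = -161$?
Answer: $- \frac{185574878425}{5683584} \approx -32651.0$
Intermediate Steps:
$r = - \frac{3}{82}$ ($r = \frac{6}{-3 - 161} = \frac{6}{-164} = 6 \left(- \frac{1}{164}\right) = - \frac{3}{82} \approx -0.036585$)
$m{\left(c,O \right)} = - 4 c$
$E{\left(q \right)} = -4 - \frac{3 q^{2}}{82}$
$-32647 + E{\left(\frac{93}{-57} + \frac{17}{m{\left(-6,-7 \right)}} \right)} = -32647 - \left(4 + \frac{3 \left(\frac{93}{-57} + \frac{17}{\left(-4\right) \left(-6\right)}\right)^{2}}{82}\right) = -32647 - \left(4 + \frac{3 \left(93 \left(- \frac{1}{57}\right) + \frac{17}{24}\right)^{2}}{82}\right) = -32647 - \left(4 + \frac{3 \left(- \frac{31}{19} + 17 \cdot \frac{1}{24}\right)^{2}}{82}\right) = -32647 - \left(4 + \frac{3 \left(- \frac{31}{19} + \frac{17}{24}\right)^{2}}{82}\right) = -32647 - \left(4 + \frac{3 \left(- \frac{421}{456}\right)^{2}}{82}\right) = -32647 - \frac{22911577}{5683584} = - \frac{185574878425}{5683584}$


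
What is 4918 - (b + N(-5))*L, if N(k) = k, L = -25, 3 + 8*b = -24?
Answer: 37669/8 ≈ 4708.6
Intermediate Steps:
b = -27/8 (b = -3/8 + (⅛)*(-24) = -3/8 - 3 = -27/8 ≈ -3.3750)
4918 - (b + N(-5))*L = 4918 - (-27/8 - 5)*(-25) = 4918 - (-67)*(-25)/8 = 4918 - 1*1675/8 = 4918 - 1675/8 = 37669/8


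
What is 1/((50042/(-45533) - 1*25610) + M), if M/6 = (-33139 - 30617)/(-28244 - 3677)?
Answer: -1453458893/37207261628724 ≈ -3.9064e-5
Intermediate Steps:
M = 382536/31921 (M = 6*((-33139 - 30617)/(-28244 - 3677)) = 6*(-63756/(-31921)) = 6*(-63756*(-1/31921)) = 6*(63756/31921) = 382536/31921 ≈ 11.984)
1/((50042/(-45533) - 1*25610) + M) = 1/((50042/(-45533) - 1*25610) + 382536/31921) = 1/((50042*(-1/45533) - 25610) + 382536/31921) = 1/((-50042/45533 - 25610) + 382536/31921) = 1/(-1166150172/45533 + 382536/31921) = 1/(-37207261628724/1453458893) = -1453458893/37207261628724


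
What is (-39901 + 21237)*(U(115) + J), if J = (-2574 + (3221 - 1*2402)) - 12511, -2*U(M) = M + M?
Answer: 268406984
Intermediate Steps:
U(M) = -M (U(M) = -(M + M)/2 = -M)
J = -14266 (J = (-2574 + (3221 - 2402)) - 12511 = (-2574 + 819) - 12511 = -1755 - 12511 = -14266)
(-39901 + 21237)*(U(115) + J) = (-39901 + 21237)*(-1*115 - 14266) = -18664*(-115 - 14266) = -18664*(-14381) = 268406984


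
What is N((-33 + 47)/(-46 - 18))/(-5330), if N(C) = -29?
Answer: 29/5330 ≈ 0.0054409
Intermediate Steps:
N((-33 + 47)/(-46 - 18))/(-5330) = -29/(-5330) = -29*(-1/5330) = 29/5330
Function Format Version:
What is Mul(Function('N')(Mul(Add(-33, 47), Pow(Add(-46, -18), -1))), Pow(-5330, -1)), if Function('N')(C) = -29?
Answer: Rational(29, 5330) ≈ 0.0054409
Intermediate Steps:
Mul(Function('N')(Mul(Add(-33, 47), Pow(Add(-46, -18), -1))), Pow(-5330, -1)) = Mul(-29, Pow(-5330, -1)) = Mul(-29, Rational(-1, 5330)) = Rational(29, 5330)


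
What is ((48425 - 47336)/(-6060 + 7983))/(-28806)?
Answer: -121/6154882 ≈ -1.9659e-5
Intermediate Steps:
((48425 - 47336)/(-6060 + 7983))/(-28806) = (1089/1923)*(-1/28806) = (1089*(1/1923))*(-1/28806) = (363/641)*(-1/28806) = -121/6154882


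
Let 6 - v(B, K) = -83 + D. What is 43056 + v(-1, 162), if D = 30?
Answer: 43115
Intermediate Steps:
v(B, K) = 59 (v(B, K) = 6 - (-83 + 30) = 6 - 1*(-53) = 6 + 53 = 59)
43056 + v(-1, 162) = 43056 + 59 = 43115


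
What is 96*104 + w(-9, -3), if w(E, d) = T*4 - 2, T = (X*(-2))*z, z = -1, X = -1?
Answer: 9974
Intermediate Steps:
T = -2 (T = -1*(-2)*(-1) = 2*(-1) = -2)
w(E, d) = -10 (w(E, d) = -2*4 - 2 = -8 - 2 = -10)
96*104 + w(-9, -3) = 96*104 - 10 = 9984 - 10 = 9974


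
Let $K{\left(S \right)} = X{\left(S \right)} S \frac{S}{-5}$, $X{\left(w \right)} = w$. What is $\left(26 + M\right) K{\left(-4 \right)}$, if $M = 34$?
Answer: $768$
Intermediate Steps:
$K{\left(S \right)} = - \frac{S^{3}}{5}$ ($K{\left(S \right)} = S S \frac{S}{-5} = S^{2} S \left(- \frac{1}{5}\right) = S^{2} \left(- \frac{S}{5}\right) = - \frac{S^{3}}{5}$)
$\left(26 + M\right) K{\left(-4 \right)} = \left(26 + 34\right) \left(- \frac{\left(-4\right)^{3}}{5}\right) = 60 \left(\left(- \frac{1}{5}\right) \left(-64\right)\right) = 60 \cdot \frac{64}{5} = 768$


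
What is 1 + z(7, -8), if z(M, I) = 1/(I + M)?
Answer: 0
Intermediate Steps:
1 + z(7, -8) = 1 + 1/(-8 + 7) = 1 + 1/(-1) = 1 - 1 = 0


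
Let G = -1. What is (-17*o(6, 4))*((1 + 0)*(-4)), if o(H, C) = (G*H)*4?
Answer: -1632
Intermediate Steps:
o(H, C) = -4*H (o(H, C) = -H*4 = -4*H)
(-17*o(6, 4))*((1 + 0)*(-4)) = (-(-68)*6)*((1 + 0)*(-4)) = (-17*(-24))*(1*(-4)) = 408*(-4) = -1632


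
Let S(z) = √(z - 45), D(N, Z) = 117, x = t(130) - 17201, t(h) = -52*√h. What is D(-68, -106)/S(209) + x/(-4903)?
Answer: 17201/4903 + 52*√130/4903 + 117*√41/82 ≈ 12.765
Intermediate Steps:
x = -17201 - 52*√130 (x = -52*√130 - 17201 = -17201 - 52*√130 ≈ -17794.)
S(z) = √(-45 + z)
D(-68, -106)/S(209) + x/(-4903) = 117/(√(-45 + 209)) + (-17201 - 52*√130)/(-4903) = 117/(√164) + (-17201 - 52*√130)*(-1/4903) = 117/((2*√41)) + (17201/4903 + 52*√130/4903) = 117*(√41/82) + (17201/4903 + 52*√130/4903) = 117*√41/82 + (17201/4903 + 52*√130/4903) = 17201/4903 + 52*√130/4903 + 117*√41/82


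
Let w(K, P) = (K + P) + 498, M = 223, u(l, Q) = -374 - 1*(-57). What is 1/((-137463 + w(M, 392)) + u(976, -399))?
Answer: -1/136667 ≈ -7.3171e-6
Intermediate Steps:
u(l, Q) = -317 (u(l, Q) = -374 + 57 = -317)
w(K, P) = 498 + K + P
1/((-137463 + w(M, 392)) + u(976, -399)) = 1/((-137463 + (498 + 223 + 392)) - 317) = 1/((-137463 + 1113) - 317) = 1/(-136350 - 317) = 1/(-136667) = -1/136667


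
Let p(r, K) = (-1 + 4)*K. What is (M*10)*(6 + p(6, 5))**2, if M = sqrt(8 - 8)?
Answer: 0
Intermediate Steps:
p(r, K) = 3*K
M = 0 (M = sqrt(0) = 0)
(M*10)*(6 + p(6, 5))**2 = (0*10)*(6 + 3*5)**2 = 0*(6 + 15)**2 = 0*21**2 = 0*441 = 0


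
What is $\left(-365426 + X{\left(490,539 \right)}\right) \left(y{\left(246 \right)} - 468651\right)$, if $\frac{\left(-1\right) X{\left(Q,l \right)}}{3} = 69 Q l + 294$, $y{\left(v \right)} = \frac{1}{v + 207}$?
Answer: $\frac{11684311228688356}{453} \approx 2.5793 \cdot 10^{13}$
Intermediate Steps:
$y{\left(v \right)} = \frac{1}{207 + v}$
$X{\left(Q,l \right)} = -882 - 207 Q l$ ($X{\left(Q,l \right)} = - 3 \left(69 Q l + 294\right) = - 3 \left(294 + 69 Q l\right) = -882 - 207 Q l$)
$\left(-365426 + X{\left(490,539 \right)}\right) \left(y{\left(246 \right)} - 468651\right) = \left(-365426 - \left(882 + 101430 \cdot 539\right)\right) \left(\frac{1}{207 + 246} - 468651\right) = \left(-365426 - 54671652\right) \left(\frac{1}{453} - 468651\right) = \left(-55037078\right) \left(- \frac{212298902}{453}\right) = \frac{11684311228688356}{453}$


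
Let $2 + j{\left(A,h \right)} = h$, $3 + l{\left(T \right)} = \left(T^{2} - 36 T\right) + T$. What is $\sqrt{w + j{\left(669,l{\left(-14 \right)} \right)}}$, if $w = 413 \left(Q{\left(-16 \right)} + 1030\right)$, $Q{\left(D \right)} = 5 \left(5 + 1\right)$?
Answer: $\sqrt{438461} \approx 662.16$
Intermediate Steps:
$l{\left(T \right)} = -3 + T^{2} - 35 T$ ($l{\left(T \right)} = -3 + \left(\left(T^{2} - 36 T\right) + T\right) = -3 + \left(T^{2} - 35 T\right) = -3 + T^{2} - 35 T$)
$Q{\left(D \right)} = 30$ ($Q{\left(D \right)} = 5 \cdot 6 = 30$)
$w = 437780$ ($w = 413 \left(30 + 1030\right) = 413 \cdot 1060 = 437780$)
$j{\left(A,h \right)} = -2 + h$
$\sqrt{w + j{\left(669,l{\left(-14 \right)} \right)}} = \sqrt{437780 - -681} = \sqrt{437780 + \left(-2 + \left(-3 + 196 + 490\right)\right)} = \sqrt{437780 + \left(-2 + 683\right)} = \sqrt{437780 + 681} = \sqrt{438461}$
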